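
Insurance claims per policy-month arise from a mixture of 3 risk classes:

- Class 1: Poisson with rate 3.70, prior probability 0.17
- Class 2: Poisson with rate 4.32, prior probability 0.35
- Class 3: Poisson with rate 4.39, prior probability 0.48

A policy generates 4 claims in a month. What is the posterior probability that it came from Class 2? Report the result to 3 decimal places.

0.351

P(component k | x) = P(Z=k)·f_k(x) / marginal(x), where marginal(x) = Σ_j P(Z=j)·f_j(x).
Poisson probabilities:
  p_1 = 0.193066
  p_2 = 0.193006
  p_3 = 0.191908
Prior × likelihood for each component:
  P(Z=1)·p_1 = 0.17 × 0.193066 = 0.0328212
  P(Z=2)·p_2 = 0.35 × 0.193006 = 0.0675522
  P(Z=3)·p_3 = 0.48 × 0.191908 = 0.092116
Marginal: 0.0328212 + 0.0675522 + 0.092116 = 0.19249
P(Class 2 | the observation) ≈ 0.351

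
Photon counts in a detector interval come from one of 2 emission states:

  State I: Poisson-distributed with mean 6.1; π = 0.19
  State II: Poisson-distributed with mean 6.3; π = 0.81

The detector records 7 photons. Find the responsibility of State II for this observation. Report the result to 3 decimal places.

P(component k | x) = π_k·f_k(x) / marginal(x), where marginal(x) = Σ_j π_j·f_j(x).
Component likelihoods at x = 7 photons:
  p_I = e^(−6.1)·6.1^7/7! = 0.139856
  p_II = e^(−6.3)·6.3^7/7! = 0.143515
Multiply by the mixture weights:
  π_I·p_I = 0.19 × 0.139856 = 0.0265727
  π_II·p_II = 0.81 × 0.143515 = 0.116247
Normaliser: 0.0265727 + 0.116247 = 0.14282
Responsibility of State II: 0.116247 / 0.14282 ≈ 0.814

0.814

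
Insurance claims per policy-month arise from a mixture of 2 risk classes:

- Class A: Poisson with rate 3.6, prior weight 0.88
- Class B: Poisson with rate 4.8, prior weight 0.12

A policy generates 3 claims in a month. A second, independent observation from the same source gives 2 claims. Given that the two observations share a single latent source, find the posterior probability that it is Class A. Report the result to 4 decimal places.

0.9505

The responsibility of component k is P(Z=k) f_k(x) divided by Σ_j P(Z=j) f_j(x).
Since both observations come from the same component, the likelihood for component k is f_k(x₁)·f_k(x₂).
  p_A = [0.212469] × [0.177058] = 0.0376193
  p_B = [0.151691] × [0.0948067] = 0.0143813
Unnormalised posteriors:
  P(Z=A)·p_A = 0.88 × 0.0376193 = 0.033105
  P(Z=B)·p_B = 0.12 × 0.0143813 = 0.00172576
Marginal: 0.033105 + 0.00172576 = 0.0348308
So the posterior for Class A is 0.033105 / 0.0348308 ≈ 0.9505.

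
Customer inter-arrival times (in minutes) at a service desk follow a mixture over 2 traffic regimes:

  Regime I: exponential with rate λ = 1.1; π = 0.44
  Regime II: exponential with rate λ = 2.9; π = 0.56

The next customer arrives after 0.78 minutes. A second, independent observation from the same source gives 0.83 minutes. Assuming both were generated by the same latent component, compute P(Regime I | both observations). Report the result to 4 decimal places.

P(component k | x) = w_k·f_k(x) / marginal(x), where marginal(x) = Σ_j w_j·f_j(x).
Since both observations come from the same component, the likelihood for component k is f_k(x₁)·f_k(x₂).
  p_I = [0.46641] × [0.44145] = 0.205897
  p_II = [0.302012] × [0.261247] = 0.0788996
Prior × likelihood for each component:
  w_I·p_I = 0.44 × 0.205897 = 0.0905946
  w_II·p_II = 0.56 × 0.0788996 = 0.0441838
Denominator: 0.0905946 + 0.0441838 = 0.134778
Responsibility of Regime I: 0.0905946 / 0.134778 ≈ 0.6722

0.6722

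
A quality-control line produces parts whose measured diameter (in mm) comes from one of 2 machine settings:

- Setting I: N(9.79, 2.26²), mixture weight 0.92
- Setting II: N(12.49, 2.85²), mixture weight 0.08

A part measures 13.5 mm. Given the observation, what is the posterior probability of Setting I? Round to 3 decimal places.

0.801

P(component k | x) = P(Z=k)·f_k(x) / marginal(x), where marginal(x) = Σ_j P(Z=j)·f_j(x).
Component likelihoods at x = 13.5 mm:
  L_I = 0.0458804
  L_II = 0.13146
Unnormalised posteriors:
  P(Z=I)·L_I = 0.92 × 0.0458804 = 0.04221
  P(Z=II)·L_II = 0.08 × 0.13146 = 0.0105168
Normaliser: 0.04221 + 0.0105168 = 0.0527268
P(Setting I | x) = 0.04221 / 0.0527268 ≈ 0.801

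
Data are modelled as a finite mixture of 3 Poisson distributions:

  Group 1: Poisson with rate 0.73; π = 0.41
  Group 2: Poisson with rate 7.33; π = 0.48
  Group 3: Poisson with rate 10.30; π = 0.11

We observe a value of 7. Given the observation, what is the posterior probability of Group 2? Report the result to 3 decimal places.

The responsibility of component k is w_k f_k(x) divided by Σ_j w_j f_j(x).
Poisson probabilities:
  p_1 = e^(−0.73)·0.73^7/7! = 1.05632e-05
  p_2 = e^(−7.33)·7.33^7/7! = 0.147883
  p_3 = e^(−10.30)·10.30^7/7! = 0.0820724
Weight by the priors:
  w_1·p_1 = 0.41 × 1.05632e-05 = 4.3309e-06
  w_2·p_2 = 0.48 × 0.147883 = 0.0709839
  w_3·p_3 = 0.11 × 0.0820724 = 0.00902796
Sum: 4.3309e-06 + 0.0709839 + 0.00902796 = 0.0800162
P(Group 2 | data) ≈ 0.887

0.887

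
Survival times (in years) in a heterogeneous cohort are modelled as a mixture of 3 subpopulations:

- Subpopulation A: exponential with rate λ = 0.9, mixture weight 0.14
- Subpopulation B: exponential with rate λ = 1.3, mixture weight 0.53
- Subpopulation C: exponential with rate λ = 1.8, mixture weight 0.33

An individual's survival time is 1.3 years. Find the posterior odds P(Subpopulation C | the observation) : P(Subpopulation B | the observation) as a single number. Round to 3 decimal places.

0.450

Only the two components matter; the odds are (π_i f_i(x)) / (π_j f_j(x)).
Exponential densities:
  p_A = 0.9·e^(−0.9·1.3) = 0.9·e^(−1.1700) = 0.27933
  p_B = 1.3·e^(−1.3·1.3) = 1.3·e^(−1.6900) = 0.239875
  p_C = 1.8·e^(−1.8·1.3) = 1.8·e^(−2.3400) = 0.17339
0.0572186 / 0.127134 ≈ 0.450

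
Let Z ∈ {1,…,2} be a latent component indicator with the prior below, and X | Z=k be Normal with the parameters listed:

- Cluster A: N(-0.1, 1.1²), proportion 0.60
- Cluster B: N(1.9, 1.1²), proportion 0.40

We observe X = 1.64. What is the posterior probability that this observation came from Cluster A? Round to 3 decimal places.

0.306

P(component k | x) = w_k·f_k(x) / marginal(x), where marginal(x) = Σ_j w_j·f_j(x).
Normal densities:
  p_A = (1/(1.1·√(2π)))·exp(−(1.64−-0.1)²/(2·1.1²)) = 0.362675·exp(-1.25107) = 0.103796
  p_B = (1/(1.1·√(2π)))·exp(−(1.64−1.9)²/(2·1.1²)) = 0.362675·exp(-0.02793) = 0.352684
Prior × likelihood for each component:
  w_A·p_A = 0.60 × 0.103796 = 0.0622779
  w_B·p_B = 0.40 × 0.352684 = 0.141074
Denominator: 0.0622779 + 0.141074 = 0.203352
P(Cluster A | the observation) ≈ 0.306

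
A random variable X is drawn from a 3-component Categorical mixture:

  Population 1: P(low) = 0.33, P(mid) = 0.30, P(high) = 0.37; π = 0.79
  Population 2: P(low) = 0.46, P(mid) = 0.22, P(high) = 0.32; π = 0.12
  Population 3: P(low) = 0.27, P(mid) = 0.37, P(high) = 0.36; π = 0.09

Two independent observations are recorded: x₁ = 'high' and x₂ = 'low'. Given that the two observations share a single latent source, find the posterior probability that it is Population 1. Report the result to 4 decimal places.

0.7850

Posterior ∝ prior × likelihood, so P(k | x) ∝ π_k f_k(x); normalise over all components.
Since both observations come from the same component, the likelihood for component k is f_k(x₁)·f_k(x₂).
  f_1 = [0.37] × [0.33] = 0.1221
  f_2 = [0.32] × [0.46] = 0.1472
  f_3 = [0.36] × [0.27] = 0.0972
Prior × likelihood for each component:
  π_1·f_1 = 0.79 × 0.1221 = 0.096459
  π_2·f_2 = 0.12 × 0.1472 = 0.017664
  π_3·f_3 = 0.09 × 0.0972 = 0.008748
Sum: 0.096459 + 0.017664 + 0.008748 = 0.122871
Responsibility of Population 1: 0.096459 / 0.122871 ≈ 0.7850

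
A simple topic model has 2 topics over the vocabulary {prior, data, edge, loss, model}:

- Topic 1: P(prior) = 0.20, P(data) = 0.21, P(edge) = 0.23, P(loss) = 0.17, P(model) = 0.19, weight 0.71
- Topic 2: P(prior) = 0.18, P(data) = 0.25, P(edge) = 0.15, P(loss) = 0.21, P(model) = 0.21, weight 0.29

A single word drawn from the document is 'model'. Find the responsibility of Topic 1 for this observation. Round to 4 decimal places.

0.6890

The responsibility of component k is P(Z=k) f_k(x) divided by Σ_j P(Z=j) f_j(x).
Component likelihoods at x = 'model':
  L_1 = P(model | comp) = 0.19
  L_2 = P(model | comp) = 0.21
Weight by the priors:
  P(Z=1)·L_1 = 0.71 × 0.19 = 0.1349
  P(Z=2)·L_2 = 0.29 × 0.21 = 0.0609
Normaliser: 0.1349 + 0.0609 = 0.1958
P(Topic 1 | data) ≈ 0.6890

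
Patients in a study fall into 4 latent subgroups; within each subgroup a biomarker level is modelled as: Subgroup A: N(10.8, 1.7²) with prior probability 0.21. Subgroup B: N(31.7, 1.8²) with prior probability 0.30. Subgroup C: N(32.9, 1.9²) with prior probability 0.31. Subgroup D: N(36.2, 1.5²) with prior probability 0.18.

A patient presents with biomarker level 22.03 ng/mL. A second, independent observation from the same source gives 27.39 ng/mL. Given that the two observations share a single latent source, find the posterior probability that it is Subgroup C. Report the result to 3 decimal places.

By Bayes' theorem, P(k | x) = π_k f_k(x) / Σ_j π_j f_j(x).
Since both observations come from the same component, the likelihood for component k is f_k(x₁)·f_k(x₂).
  L_A = [(1/(1.7·√(2π)))·exp(−(22.03−10.8)²/(2·1.7²)) = 0.234672·exp(-21.81884) = 7.84619e-11] × [4.90368e-22] = 3.84753e-32
  L_B = [(1/(1.8·√(2π)))·exp(−(22.03−31.7)²/(2·1.8²)) = 0.221635·exp(-14.43039) = 1.1984e-07] × [0.0126082] = 1.51096e-09
  L_C = [(1/(1.9·√(2π)))·exp(−(22.03−32.9)²/(2·1.9²)) = 0.209970·exp(-16.36522) = 1.63995e-08] × [0.00313291] = 5.13782e-11
  L_D = [(1/(1.5·√(2π)))·exp(−(22.03−36.2)²/(2·1.5²)) = 0.265962·exp(-44.61976) = 1.11354e-20] × [8.59207e-09] = 9.5676e-29
Multiply by the mixture weights:
  π_A·L_A = 0.21 × 3.84753e-32 = 8.0798e-33
  π_B·L_B = 0.30 × 1.51096e-09 = 4.53289e-10
  π_C·L_C = 0.31 × 5.13782e-11 = 1.59273e-11
  π_D·L_D = 0.18 × 9.5676e-29 = 1.72217e-29
Denominator: 8.0798e-33 + 4.53289e-10 + 1.59273e-11 + 1.72217e-29 = 4.69216e-10
So the posterior for Subgroup C is 1.59273e-11 / 4.69216e-10 ≈ 0.034.

0.034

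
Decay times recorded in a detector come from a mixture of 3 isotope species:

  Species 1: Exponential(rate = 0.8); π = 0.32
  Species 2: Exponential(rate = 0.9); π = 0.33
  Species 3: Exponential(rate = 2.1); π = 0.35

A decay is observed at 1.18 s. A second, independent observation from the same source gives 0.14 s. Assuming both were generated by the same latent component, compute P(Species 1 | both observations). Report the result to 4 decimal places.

P(component k | x) = π_k·f_k(x) / marginal(x), where marginal(x) = Σ_j π_j·f_j(x).
Since both observations come from the same component, the likelihood for component k is f_k(x₁)·f_k(x₂).
  f_1 = [0.311255] × [0.715235] = 0.22262
  f_2 = [0.311187] × [0.793453] = 0.246913
  f_3 = [0.176213] × [1.56508] = 0.275787
Prior × likelihood for each component:
  π_1·f_1 = 0.32 × 0.22262 = 0.0712385
  π_2·f_2 = 0.33 × 0.246913 = 0.0814811
  π_3·f_3 = 0.35 × 0.275787 = 0.0965256
Sum: 0.0712385 + 0.0814811 + 0.0965256 = 0.249245
So the posterior for Species 1 is 0.0712385 / 0.249245 ≈ 0.2858.

0.2858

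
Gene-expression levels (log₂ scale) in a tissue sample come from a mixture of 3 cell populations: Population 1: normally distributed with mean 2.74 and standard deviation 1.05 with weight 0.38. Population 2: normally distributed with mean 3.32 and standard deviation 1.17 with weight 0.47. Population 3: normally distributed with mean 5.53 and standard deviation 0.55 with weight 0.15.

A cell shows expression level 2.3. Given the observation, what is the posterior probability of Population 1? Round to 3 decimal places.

P(component k | x) = w_k·f_k(x) / marginal(x), where marginal(x) = Σ_j w_j·f_j(x).
Normal densities:
  p_1 = (1/(1.05·√(2π)))·exp(−(2.3−2.74)²/(2·1.05²)) = 0.379945·exp(-0.08780) = 0.348008
  p_2 = (1/(1.17·√(2π)))·exp(−(2.3−3.32)²/(2·1.17²)) = 0.340976·exp(-0.38001) = 0.233177
  p_3 = (1/(0.55·√(2π)))·exp(−(2.3−5.53)²/(2·0.55²)) = 0.725350·exp(-17.24446) = 2.35165e-08
Multiply by the mixture weights:
  w_1·p_1 = 0.38 × 0.348008 = 0.132243
  w_2·p_2 = 0.47 × 0.233177 = 0.109593
  w_3·p_3 = 0.15 × 2.35165e-08 = 3.52747e-09
Normaliser: 0.132243 + 0.109593 + 3.52747e-09 = 0.241837
P(Population 1 | data) ≈ 0.547

0.547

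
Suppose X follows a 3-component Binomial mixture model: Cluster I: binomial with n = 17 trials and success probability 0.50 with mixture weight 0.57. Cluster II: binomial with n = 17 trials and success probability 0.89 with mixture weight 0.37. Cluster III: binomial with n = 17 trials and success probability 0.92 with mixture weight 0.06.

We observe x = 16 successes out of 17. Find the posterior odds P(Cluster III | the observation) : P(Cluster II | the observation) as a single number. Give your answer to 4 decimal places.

Since P(k|x) ∝ π_k f_k(x), the posterior odds are π_i f_i(x) / (π_j f_j(x)).
Evaluate each component's likelihood at the observed value:
  f_I = C(17,16)·0.50^16·0.50^1 = 17·1.52588e-05·0.5 = 0.0001297
  f_II = C(17,16)·0.89^16·0.11^1 = 17·0.154967·0.11 = 0.289789
  f_III = C(17,16)·0.92^16·0.08^1 = 17·0.263394·0.08 = 0.358215
0.0214929 / 0.107222 ≈ 0.2005

0.2005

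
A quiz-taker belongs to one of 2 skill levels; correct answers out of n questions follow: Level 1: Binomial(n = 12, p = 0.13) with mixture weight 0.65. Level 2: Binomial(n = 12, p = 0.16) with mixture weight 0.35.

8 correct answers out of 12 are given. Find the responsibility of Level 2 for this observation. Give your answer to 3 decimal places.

0.711

Apply Bayes' rule: the posterior for each component is proportional to its prior times its likelihood at x.
Component likelihoods at x = 8 correct answers out of 12:
  L_1 = 2.31328e-05
  L_2 = 0.000105848
Prior × likelihood for each component:
  w_1·L_1 = 0.65 × 2.31328e-05 = 1.50363e-05
  w_2·L_2 = 0.35 × 0.000105848 = 3.70468e-05
Denominator: 1.50363e-05 + 3.70468e-05 = 5.20831e-05
P(Level 2 | the observation) = 3.70468e-05 / 5.20831e-05 ≈ 0.711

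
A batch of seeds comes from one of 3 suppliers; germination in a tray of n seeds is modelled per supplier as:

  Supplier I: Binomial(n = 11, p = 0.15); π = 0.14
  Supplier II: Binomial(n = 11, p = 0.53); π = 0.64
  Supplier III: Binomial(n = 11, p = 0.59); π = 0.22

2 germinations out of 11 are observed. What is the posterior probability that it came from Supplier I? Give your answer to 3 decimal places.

Posterior ∝ prior × likelihood, so P(k | x) ∝ π_k f_k(x); normalise over all components.
Component likelihoods at x = 2 germinations out of 11:
  f_I = C(11,2)·0.15^2·0.85^9 = 55·0.0225·0.231617 = 0.286626
  f_II = C(11,2)·0.53^2·0.47^9 = 55·0.2809·0.00111913 = 0.01729
  f_III = C(11,2)·0.59^2·0.41^9 = 55·0.3481·0.000327382 = 0.00626789
Weight by the priors:
  π_I·f_I = 0.14 × 0.286626 = 0.0401276
  π_II·f_II = 0.64 × 0.01729 = 0.0110656
  π_III·f_III = 0.22 × 0.00626789 = 0.00137894
Normaliser: 0.0401276 + 0.0110656 + 0.00137894 = 0.0525722
P(Supplier I | data) ≈ 0.763

0.763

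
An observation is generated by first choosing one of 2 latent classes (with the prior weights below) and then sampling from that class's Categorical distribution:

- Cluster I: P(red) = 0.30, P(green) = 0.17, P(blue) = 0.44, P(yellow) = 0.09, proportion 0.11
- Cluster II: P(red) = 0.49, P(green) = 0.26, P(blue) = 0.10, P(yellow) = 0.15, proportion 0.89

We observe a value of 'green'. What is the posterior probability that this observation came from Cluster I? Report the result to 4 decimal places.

Posterior ∝ prior × likelihood, so P(k | x) ∝ P(Z=k) f_k(x); normalise over all components.
Evaluate each component's likelihood at the observed value:
  L_I = P(green | comp) = 0.17
  L_II = P(green | comp) = 0.26
Prior × likelihood for each component:
  P(Z=I)·L_I = 0.11 × 0.17 = 0.0187
  P(Z=II)·L_II = 0.89 × 0.26 = 0.2314
Denominator: 0.0187 + 0.2314 = 0.2501
So the posterior for Cluster I is 0.0187 / 0.2501 ≈ 0.0748.

0.0748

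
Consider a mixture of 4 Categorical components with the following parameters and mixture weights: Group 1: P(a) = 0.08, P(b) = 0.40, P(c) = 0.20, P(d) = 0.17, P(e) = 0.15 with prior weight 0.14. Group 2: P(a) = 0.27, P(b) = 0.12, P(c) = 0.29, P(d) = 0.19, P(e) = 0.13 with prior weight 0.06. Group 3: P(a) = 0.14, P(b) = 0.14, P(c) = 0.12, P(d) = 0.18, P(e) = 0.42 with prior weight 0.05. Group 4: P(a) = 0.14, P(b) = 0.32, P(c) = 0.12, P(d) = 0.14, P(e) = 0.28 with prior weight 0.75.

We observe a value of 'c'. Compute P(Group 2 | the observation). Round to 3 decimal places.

By Bayes' theorem, P(k | x) = π_k f_k(x) / Σ_j π_j f_j(x).
Evaluate each component's likelihood at the observed value:
  f_1 = 0.2
  f_2 = 0.29
  f_3 = 0.12
  f_4 = 0.12
Weight by the priors:
  π_1·f_1 = 0.14 × 0.2 = 0.028
  π_2·f_2 = 0.06 × 0.29 = 0.0174
  π_3·f_3 = 0.05 × 0.12 = 0.006
  π_4·f_4 = 0.75 × 0.12 = 0.09
Sum: 0.028 + 0.0174 + 0.006 + 0.09 = 0.1414
P(Group 2 | x) = 0.0174 / 0.1414 ≈ 0.123

0.123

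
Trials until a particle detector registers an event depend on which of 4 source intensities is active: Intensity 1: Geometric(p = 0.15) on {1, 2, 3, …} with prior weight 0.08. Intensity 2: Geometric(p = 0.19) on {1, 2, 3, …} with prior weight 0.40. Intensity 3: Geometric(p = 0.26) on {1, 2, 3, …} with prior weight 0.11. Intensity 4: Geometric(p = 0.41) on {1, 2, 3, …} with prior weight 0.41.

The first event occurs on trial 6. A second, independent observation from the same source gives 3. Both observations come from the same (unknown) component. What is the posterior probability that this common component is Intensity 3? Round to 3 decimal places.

0.139

P(component k | x) = π_k·f_k(x) / marginal(x), where marginal(x) = Σ_j π_j·f_j(x).
Since both observations come from the same component, the likelihood for component k is f_k(x₁)·f_k(x₂).
  p_1 = [0.0665558] × [0.108375] = 0.00721298
  p_2 = [0.0662489] × [0.124659] = 0.00825852
  p_3 = [0.0576942] × [0.142376] = 0.00821427
  p_4 = [0.0293119] × [0.142721] = 0.00418342
Multiply by the mixture weights:
  π_1·p_1 = 0.08 × 0.00721298 = 0.000577039
  π_2·p_2 = 0.40 × 0.00825852 = 0.00330341
  π_3·p_3 = 0.11 × 0.00821427 = 0.000903569
  π_4·p_4 = 0.41 × 0.00418342 = 0.0017152
Denominator: 0.000577039 + 0.00330341 + 0.000903569 + 0.0017152 = 0.00649922
P(Intensity 3 | x₁,x₂) = 0.000903569 / 0.00649922 ≈ 0.139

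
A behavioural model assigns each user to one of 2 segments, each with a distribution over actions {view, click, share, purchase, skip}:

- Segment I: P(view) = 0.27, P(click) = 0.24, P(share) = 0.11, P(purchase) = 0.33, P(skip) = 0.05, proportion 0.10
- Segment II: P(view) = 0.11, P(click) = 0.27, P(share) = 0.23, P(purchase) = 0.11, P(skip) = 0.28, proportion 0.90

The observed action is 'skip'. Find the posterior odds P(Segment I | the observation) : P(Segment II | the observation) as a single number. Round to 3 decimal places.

The posterior odds equal the prior odds times the likelihood ratio: (π_i/π_j)·(f_i(x)/f_j(x)).
Component likelihoods at x = 'skip':
  p_I = 0.05
  p_II = 0.28
Odds = (0.10/0.90) × (0.05/0.28) = 0.111111 × 0.178571 ≈ 0.020

0.020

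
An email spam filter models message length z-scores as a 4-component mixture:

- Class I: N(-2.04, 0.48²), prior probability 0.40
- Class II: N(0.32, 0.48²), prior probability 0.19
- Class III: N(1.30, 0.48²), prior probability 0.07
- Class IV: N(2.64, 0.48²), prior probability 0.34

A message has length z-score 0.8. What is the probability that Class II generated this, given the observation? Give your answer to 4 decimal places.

Apply Bayes' rule: the posterior for each component is proportional to its prior times its likelihood at x.
Component likelihoods at x = 0.8:
  f_I = 2.07973e-08
  f_II = 0.504106
  f_III = 0.483113
  f_IV = 0.000535563
Unnormalised posteriors:
  P(Z=I)·f_I = 0.40 × 2.07973e-08 = 8.31893e-09
  P(Z=II)·f_II = 0.19 × 0.504106 = 0.0957801
  P(Z=III)·f_III = 0.07 × 0.483113 = 0.0338179
  P(Z=IV)·f_IV = 0.34 × 0.000535563 = 0.000182092
Marginal: 8.31893e-09 + 0.0957801 + 0.0338179 + 0.000182092 = 0.12978
P(Class II | 0.8) = 0.0957801 / 0.12978 ≈ 0.7380

0.7380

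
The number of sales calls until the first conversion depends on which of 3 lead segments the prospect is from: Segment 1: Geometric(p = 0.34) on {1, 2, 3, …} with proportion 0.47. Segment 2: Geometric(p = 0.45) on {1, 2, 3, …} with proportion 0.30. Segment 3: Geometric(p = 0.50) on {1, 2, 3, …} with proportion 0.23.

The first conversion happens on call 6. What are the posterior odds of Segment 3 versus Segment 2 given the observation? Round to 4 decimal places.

Posterior odds = (π_i f_i(x)) / (π_j f_j(x)); the normalising sum cancels.
Geometric probabilities:
  f_1 = 0.34·(1−0.34)^5 = 0.34·0.125233 = 0.0425793
  f_2 = 0.45·(1−0.45)^5 = 0.45·0.0503284 = 0.0226478
  f_3 = 0.50·(1−0.50)^5 = 0.50·0.03125 = 0.015625
Posterior odds = (π_3·f_3) / (π_2·f_2) = (0.23·0.015625) / (0.30·0.0226478) = 0.00359375 / 0.00679434 ≈ 0.5289

0.5289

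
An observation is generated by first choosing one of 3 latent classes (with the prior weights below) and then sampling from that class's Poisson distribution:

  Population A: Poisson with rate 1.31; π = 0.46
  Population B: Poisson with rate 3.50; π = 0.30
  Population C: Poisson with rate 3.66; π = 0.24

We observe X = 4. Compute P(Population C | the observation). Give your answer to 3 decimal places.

By Bayes' theorem, P(k | x) = π_k f_k(x) / Σ_j π_j f_j(x).
Evaluate each component's likelihood at the observed value:
  L_A = e^(−1.31)·1.31^4/4! = 0.0331092
  L_B = e^(−3.50)·3.50^4/4! = 0.188812
  L_C = e^(−3.66)·3.66^4/4! = 0.192396
Multiply by the mixture weights:
  π_A·L_A = 0.46 × 0.0331092 = 0.0152302
  π_B·L_B = 0.30 × 0.188812 = 0.0566437
  π_C·L_C = 0.24 × 0.192396 = 0.046175
Sum: 0.0152302 + 0.0566437 + 0.046175 = 0.118049
P(Population C | 4) = 0.046175 / 0.118049 ≈ 0.391

0.391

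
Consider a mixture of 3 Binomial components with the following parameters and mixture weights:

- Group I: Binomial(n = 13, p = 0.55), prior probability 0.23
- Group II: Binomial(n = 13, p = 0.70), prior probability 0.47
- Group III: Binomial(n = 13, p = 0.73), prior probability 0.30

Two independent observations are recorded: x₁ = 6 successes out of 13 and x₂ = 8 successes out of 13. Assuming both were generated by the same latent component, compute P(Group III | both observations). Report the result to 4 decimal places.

The responsibility of component k is π_k f_k(x) divided by Σ_j π_j f_j(x).
Since both observations come from the same component, the likelihood for component k is f_k(x₁)·f_k(x₂).
  p_I = [0.177493] × [0.198858] = 0.0352959
  p_II = [0.0441524] × [0.180289] = 0.00796019
  p_III = [0.0271644] × [0.148929] = 0.00404558
Multiply by the mixture weights:
  π_I·p_I = 0.23 × 0.0352959 = 0.00811805
  π_II·p_II = 0.47 × 0.00796019 = 0.00374129
  π_III·p_III = 0.30 × 0.00404558 = 0.00121367
Normaliser: 0.00811805 + 0.00374129 + 0.00121367 = 0.013073
P(Group III | x) ≈ 0.0928

0.0928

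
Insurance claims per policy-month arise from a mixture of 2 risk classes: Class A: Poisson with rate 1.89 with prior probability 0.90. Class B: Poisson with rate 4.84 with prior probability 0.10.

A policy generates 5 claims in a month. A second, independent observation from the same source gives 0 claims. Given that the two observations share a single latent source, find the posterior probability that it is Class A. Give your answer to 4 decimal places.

By Bayes' theorem, P(k | x) = P(Z=k) f_k(x) / Σ_j P(Z=j) f_j(x).
Since both observations come from the same component, the likelihood for component k is f_k(x₁)·f_k(x₂).
  L_A = [0.0303607] × [0.151072] = 0.00458664
  L_B = [0.175009] × [0.00790705] = 0.00138381
Prior × likelihood for each component:
  P(Z=A)·L_A = 0.90 × 0.00458664 = 0.00412798
  P(Z=B)·L_B = 0.10 × 0.00138381 = 0.000138381
Evidence: 0.00412798 + 0.000138381 = 0.00426636
P(Class A | x₁, x₂) = 0.00412798 / 0.00426636 ≈ 0.9676

0.9676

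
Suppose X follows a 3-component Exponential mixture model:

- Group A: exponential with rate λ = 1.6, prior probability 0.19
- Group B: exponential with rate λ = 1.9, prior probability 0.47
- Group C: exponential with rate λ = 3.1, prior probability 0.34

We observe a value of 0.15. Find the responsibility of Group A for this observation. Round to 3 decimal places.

0.152

By Bayes' theorem, P(k | x) = π_k f_k(x) / Σ_j π_j f_j(x).
Evaluate each component's likelihood at the observed value:
  f_A = 1.2586
  f_B = 1.42883
  f_C = 1.94722
Weight by the priors:
  π_A·f_A = 0.19 × 1.2586 = 0.239135
  π_B·f_B = 0.47 × 1.42883 = 0.671549
  π_C·f_C = 0.34 × 1.94722 = 0.662054
Evidence: 0.239135 + 0.671549 + 0.662054 = 1.57274
P(Group A | x) ≈ 0.152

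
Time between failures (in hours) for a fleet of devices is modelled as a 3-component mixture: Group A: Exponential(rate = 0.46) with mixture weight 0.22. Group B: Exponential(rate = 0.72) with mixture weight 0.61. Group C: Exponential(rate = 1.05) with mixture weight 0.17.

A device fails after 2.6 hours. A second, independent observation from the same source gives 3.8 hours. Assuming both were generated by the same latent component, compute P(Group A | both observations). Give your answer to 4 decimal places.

0.4204

Apply Bayes' rule: the posterior for each component is proportional to its prior times its likelihood at x.
Since both observations come from the same component, the likelihood for component k is f_k(x₁)·f_k(x₂).
  L_A = [0.139105] × [0.080096] = 0.0111417
  L_B = [0.110747] × [0.046677] = 0.00516935
  L_C = [0.0684803] × [0.0194247] = 0.00133021
Prior × likelihood for each component:
  π_A·L_A = 0.22 × 0.0111417 = 0.00245118
  π_B·L_B = 0.61 × 0.00516935 = 0.0031533
  π_C·L_C = 0.17 × 0.00133021 = 0.000226135
Marginal: 0.00245118 + 0.0031533 + 0.000226135 = 0.00583062
P(Group A | x₁,x₂) ≈ 0.4204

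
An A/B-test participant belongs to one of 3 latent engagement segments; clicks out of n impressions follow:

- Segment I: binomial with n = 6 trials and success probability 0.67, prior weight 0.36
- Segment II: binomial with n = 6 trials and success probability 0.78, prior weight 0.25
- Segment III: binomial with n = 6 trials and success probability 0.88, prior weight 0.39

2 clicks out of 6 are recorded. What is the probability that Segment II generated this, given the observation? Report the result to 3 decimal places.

0.153

By Bayes' theorem, P(k | x) = P(Z=k) f_k(x) / Σ_j P(Z=j) f_j(x).
Evaluate each component's likelihood at the observed value:
  p_I = 0.079854
  p_II = 0.0213782
  p_III = 0.00240869
Multiply by the mixture weights:
  P(Z=I)·p_I = 0.36 × 0.079854 = 0.0287474
  P(Z=II)·p_II = 0.25 × 0.0213782 = 0.00534455
  P(Z=III)·p_III = 0.39 × 0.00240869 = 0.000939391
Normaliser: 0.0287474 + 0.00534455 + 0.000939391 = 0.0350314
P(Segment II | the observation) = 0.00534455 / 0.0350314 ≈ 0.153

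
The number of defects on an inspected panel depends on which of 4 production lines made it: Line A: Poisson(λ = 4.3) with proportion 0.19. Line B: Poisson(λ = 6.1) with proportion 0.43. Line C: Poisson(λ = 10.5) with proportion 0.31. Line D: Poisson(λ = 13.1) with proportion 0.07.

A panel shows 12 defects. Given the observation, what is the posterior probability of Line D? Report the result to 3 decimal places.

0.169

Apply Bayes' rule: the posterior for each component is proportional to its prior times its likelihood at x.
Poisson probabilities:
  L_A = 0.00113193
  L_B = 0.0124287
  L_C = 0.103239
  L_D = 0.109059
Unnormalised posteriors:
  π_A·L_A = 0.19 × 0.00113193 = 0.000215066
  π_B·L_B = 0.43 × 0.0124287 = 0.00534433
  π_C·L_C = 0.31 × 0.103239 = 0.032004
  π_D·L_D = 0.07 × 0.109059 = 0.00763412
Denominator: 0.000215066 + 0.00534433 + 0.032004 + 0.00763412 = 0.0451975
P(Line D | 12 defects) = 0.00763412 / 0.0451975 ≈ 0.169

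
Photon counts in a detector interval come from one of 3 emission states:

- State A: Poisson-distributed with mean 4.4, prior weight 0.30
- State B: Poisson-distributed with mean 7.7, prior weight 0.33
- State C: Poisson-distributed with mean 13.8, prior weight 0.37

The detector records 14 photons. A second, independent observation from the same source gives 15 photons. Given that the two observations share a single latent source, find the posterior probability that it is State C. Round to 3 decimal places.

0.992

Apply Bayes' rule: the posterior for each component is proportional to its prior times its likelihood at x.
Since both observations come from the same component, the likelihood for component k is f_k(x₁)·f_k(x₂).
  L_A = [e^(−4.4)·4.4^14/14! = 0.00014356] × [4.21109e-05] = 6.04544e-09
  L_B = [e^(−7.7)·7.7^14/14! = 0.0133781] × [0.00686742] = 9.1873e-05
  L_C = [e^(−13.8)·13.8^14/14! = 0.105836] × [0.0973695] = 0.0103052
Prior × likelihood for each component:
  π_A·L_A = 0.30 × 6.04544e-09 = 1.81363e-09
  π_B·L_B = 0.33 × 9.1873e-05 = 3.03181e-05
  π_C·L_C = 0.37 × 0.0103052 = 0.00381294
Denominator: 1.81363e-09 + 3.03181e-05 + 0.00381294 = 0.00384326
So the posterior for State C is 0.00381294 / 0.00384326 ≈ 0.992.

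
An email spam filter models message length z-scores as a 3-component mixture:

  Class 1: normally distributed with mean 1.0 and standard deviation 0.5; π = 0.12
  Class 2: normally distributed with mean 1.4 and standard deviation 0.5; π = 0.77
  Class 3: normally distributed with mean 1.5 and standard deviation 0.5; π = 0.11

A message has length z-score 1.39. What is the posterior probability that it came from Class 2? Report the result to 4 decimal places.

0.7972

Apply Bayes' rule: the posterior for each component is proportional to its prior times its likelihood at x.
Normal densities:
  p_1 = 0.58861
  p_2 = 0.797725
  p_3 = 0.778808
Multiply by the mixture weights:
  π_1·p_1 = 0.12 × 0.58861 = 0.0706332
  π_2·p_2 = 0.77 × 0.797725 = 0.614248
  π_3·p_3 = 0.11 × 0.778808 = 0.0856688
Denominator: 0.0706332 + 0.614248 + 0.0856688 = 0.77055
Responsibility of Class 2: 0.614248 / 0.77055 ≈ 0.7972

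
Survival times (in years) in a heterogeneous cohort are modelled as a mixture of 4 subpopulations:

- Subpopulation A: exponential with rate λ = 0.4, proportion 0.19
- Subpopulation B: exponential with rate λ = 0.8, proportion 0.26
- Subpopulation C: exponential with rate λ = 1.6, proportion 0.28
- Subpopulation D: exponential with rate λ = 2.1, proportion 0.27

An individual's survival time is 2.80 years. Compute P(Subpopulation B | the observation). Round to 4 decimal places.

Apply Bayes' rule: the posterior for each component is proportional to its prior times its likelihood at x.
Component likelihoods at x = 2.80 years:
  p_A = 0.4·e^(−0.4·2.80) = 0.4·e^(−1.1200) = 0.130512
  p_B = 0.8·e^(−0.8·2.80) = 0.8·e^(−2.2400) = 0.0851668
  p_C = 1.6·e^(−1.6·2.80) = 1.6·e^(−4.4800) = 0.0181335
  p_D = 2.1·e^(−2.1·2.80) = 2.1·e^(−5.8800) = 0.00586905
Prior × likelihood for each component:
  P(Z=A)·p_A = 0.19 × 0.130512 = 0.0247973
  P(Z=B)·p_B = 0.26 × 0.0851668 = 0.0221434
  P(Z=C)·p_C = 0.28 × 0.0181335 = 0.00507737
  P(Z=D)·p_D = 0.27 × 0.00586905 = 0.00158464
Evidence: 0.0247973 + 0.0221434 + 0.00507737 + 0.00158464 = 0.0536026
So the posterior for Subpopulation B is 0.0221434 / 0.0536026 ≈ 0.4131.

0.4131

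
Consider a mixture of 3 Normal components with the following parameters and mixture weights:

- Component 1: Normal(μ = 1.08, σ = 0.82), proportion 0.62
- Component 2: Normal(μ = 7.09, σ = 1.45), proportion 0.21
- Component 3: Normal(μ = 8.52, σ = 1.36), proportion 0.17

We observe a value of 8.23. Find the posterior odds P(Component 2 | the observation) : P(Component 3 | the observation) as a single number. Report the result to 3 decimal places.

0.870

Only the two components matter; the odds are (π_i f_i(x)) / (π_j f_j(x)).
Component likelihoods at x = 8.23:
  L_1 = 1.50458e-17
  L_2 = 0.201985
  L_3 = 0.286746
Posterior odds = (π_2·L_2) / (π_3·L_3) = (0.21·0.201985) / (0.17·0.286746) = 0.0424168 / 0.0487468 ≈ 0.870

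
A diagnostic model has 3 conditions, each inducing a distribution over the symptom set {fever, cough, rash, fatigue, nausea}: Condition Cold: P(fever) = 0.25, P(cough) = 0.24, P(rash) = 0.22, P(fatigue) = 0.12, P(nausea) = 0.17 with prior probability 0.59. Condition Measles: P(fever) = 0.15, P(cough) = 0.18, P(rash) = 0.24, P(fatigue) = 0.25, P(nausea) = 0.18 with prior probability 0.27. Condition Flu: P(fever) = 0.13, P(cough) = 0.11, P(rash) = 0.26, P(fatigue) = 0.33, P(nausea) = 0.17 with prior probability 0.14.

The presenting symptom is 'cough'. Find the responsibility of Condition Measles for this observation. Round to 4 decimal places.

Apply Bayes' rule: the posterior for each component is proportional to its prior times its likelihood at x.
Categorical probabilities:
  p_Cold = P(cough | comp) = 0.24
  p_Measles = P(cough | comp) = 0.18
  p_Flu = P(cough | comp) = 0.11
Multiply by the mixture weights:
  π_Cold·p_Cold = 0.59 × 0.24 = 0.1416
  π_Measles·p_Measles = 0.27 × 0.18 = 0.0486
  π_Flu·p_Flu = 0.14 × 0.11 = 0.0154
Marginal: 0.1416 + 0.0486 + 0.0154 = 0.2056
P(Condition Measles | the observation) = 0.0486 / 0.2056 ≈ 0.2364

0.2364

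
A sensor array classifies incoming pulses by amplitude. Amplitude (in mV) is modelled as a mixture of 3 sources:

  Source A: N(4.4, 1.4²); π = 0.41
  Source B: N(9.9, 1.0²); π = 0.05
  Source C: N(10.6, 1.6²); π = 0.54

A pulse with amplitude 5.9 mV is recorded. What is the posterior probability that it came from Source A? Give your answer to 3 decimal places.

By Bayes' theorem, P(k | x) = P(Z=k) f_k(x) / Σ_j P(Z=j) f_j(x).
Evaluate each component's likelihood at the observed value:
  p_A = (1/(1.4·√(2π)))·exp(−(5.9−4.4)²/(2·1.4²)) = 0.284959·exp(-0.57398) = 0.160511
  p_B = (1/(1.0·√(2π)))·exp(−(5.9−9.9)²/(2·1.0²)) = 0.398942·exp(-8.00000) = 0.00013383
  p_C = (1/(1.6·√(2π)))·exp(−(5.9−10.6)²/(2·1.6²)) = 0.249339·exp(-4.31445) = 0.00333462
Weight by the priors:
  P(Z=A)·p_A = 0.41 × 0.160511 = 0.0658097
  P(Z=B)·p_B = 0.05 × 0.00013383 = 6.69151e-06
  P(Z=C)·p_C = 0.54 × 0.00333462 = 0.0018007
Denominator: 0.0658097 + 6.69151e-06 + 0.0018007 = 0.0676171
P(Source A | 5.9 mV) ≈ 0.973

0.973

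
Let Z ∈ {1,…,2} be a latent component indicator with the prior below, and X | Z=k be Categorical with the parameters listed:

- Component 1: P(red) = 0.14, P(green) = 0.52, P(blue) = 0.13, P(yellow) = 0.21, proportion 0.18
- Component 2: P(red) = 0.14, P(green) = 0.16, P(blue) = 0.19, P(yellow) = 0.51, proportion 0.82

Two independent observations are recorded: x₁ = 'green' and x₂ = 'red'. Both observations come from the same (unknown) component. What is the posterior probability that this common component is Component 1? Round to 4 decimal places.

P(component k | x) = π_k·f_k(x) / marginal(x), where marginal(x) = Σ_j π_j·f_j(x).
Since both observations come from the same component, the likelihood for component k is f_k(x₁)·f_k(x₂).
  L_1 = [0.52] × [0.14] = 0.0728
  L_2 = [0.16] × [0.14] = 0.0224
Weight by the priors:
  π_1·L_1 = 0.18 × 0.0728 = 0.013104
  π_2·L_2 = 0.82 × 0.0224 = 0.018368
Evidence: 0.013104 + 0.018368 = 0.031472
P(Component 1 | x₁, x₂) = 0.013104 / 0.031472 ≈ 0.4164

0.4164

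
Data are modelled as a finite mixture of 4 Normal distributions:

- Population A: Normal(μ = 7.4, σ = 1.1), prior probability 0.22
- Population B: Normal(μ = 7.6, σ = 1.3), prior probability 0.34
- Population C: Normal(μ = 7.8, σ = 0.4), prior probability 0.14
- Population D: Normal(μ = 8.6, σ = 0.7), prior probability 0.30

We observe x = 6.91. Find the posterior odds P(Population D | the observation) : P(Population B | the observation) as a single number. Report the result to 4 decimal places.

0.1023

The posterior odds equal the prior odds times the likelihood ratio: (P(Z=i)/P(Z=j))·(f_i(x)/f_j(x)).
Component likelihoods at x = 6.91:
  f_A = 0.328419
  f_B = 0.266559
  f_C = 0.0839142
  f_D = 0.0309107
Odds = (0.30/0.34) × (0.0309107/0.266559) = 0.882353 × 0.115962 ≈ 0.1023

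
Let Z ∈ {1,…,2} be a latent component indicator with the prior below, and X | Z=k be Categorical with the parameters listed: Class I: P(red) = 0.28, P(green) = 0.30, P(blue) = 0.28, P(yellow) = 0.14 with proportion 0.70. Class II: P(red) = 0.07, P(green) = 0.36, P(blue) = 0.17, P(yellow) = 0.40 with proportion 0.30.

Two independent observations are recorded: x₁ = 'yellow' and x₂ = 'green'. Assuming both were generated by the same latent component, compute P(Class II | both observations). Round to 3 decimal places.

0.595

Apply Bayes' rule: the posterior for each component is proportional to its prior times its likelihood at x.
Since both observations come from the same component, the likelihood for component k is f_k(x₁)·f_k(x₂).
  L_I = [P(yellow | comp) = 0.14] × [0.3] = 0.042
  L_II = [P(yellow | comp) = 0.40] × [0.36] = 0.144
Multiply by the mixture weights:
  π_I·L_I = 0.70 × 0.042 = 0.0294
  π_II·L_II = 0.30 × 0.144 = 0.0432
Evidence: 0.0294 + 0.0432 = 0.0726
Responsibility of Class II: 0.0432 / 0.0726 ≈ 0.595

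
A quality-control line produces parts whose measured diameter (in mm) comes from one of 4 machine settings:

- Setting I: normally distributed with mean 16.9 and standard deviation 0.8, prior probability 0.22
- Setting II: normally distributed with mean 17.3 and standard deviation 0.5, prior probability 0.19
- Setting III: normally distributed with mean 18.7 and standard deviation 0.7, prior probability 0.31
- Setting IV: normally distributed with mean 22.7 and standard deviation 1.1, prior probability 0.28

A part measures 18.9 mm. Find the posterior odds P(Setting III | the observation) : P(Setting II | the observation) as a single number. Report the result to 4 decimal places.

Only the two components matter; the odds are (π_i f_i(x)) / (π_j f_j(x)).
Component likelihoods at x = 18.9 mm:
  L_I = 0.0219104
  L_II = 0.00476818
  L_III = 0.547124
  L_IV = 0.000929196
0.169608 / 0.000905954 ≈ 187.2154

187.2154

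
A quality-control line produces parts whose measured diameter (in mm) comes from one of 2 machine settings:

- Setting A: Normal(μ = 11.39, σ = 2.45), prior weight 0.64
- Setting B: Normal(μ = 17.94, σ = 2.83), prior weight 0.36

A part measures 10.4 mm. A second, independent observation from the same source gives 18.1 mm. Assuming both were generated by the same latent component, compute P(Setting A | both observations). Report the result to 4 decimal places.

Apply Bayes' rule: the posterior for each component is proportional to its prior times its likelihood at x.
Since both observations come from the same component, the likelihood for component k is f_k(x₁)·f_k(x₂).
  f_A = [0.150068] × [0.00382777] = 0.000574426
  f_B = [0.00405221] × [0.140744] = 0.000570324
Prior × likelihood for each component:
  π_A·f_A = 0.64 × 0.000574426 = 0.000367632
  π_B·f_B = 0.36 × 0.000570324 = 0.000205317
Sum: 0.000367632 + 0.000205317 = 0.000572949
P(Setting A | x₁, x₂) ≈ 0.6416

0.6416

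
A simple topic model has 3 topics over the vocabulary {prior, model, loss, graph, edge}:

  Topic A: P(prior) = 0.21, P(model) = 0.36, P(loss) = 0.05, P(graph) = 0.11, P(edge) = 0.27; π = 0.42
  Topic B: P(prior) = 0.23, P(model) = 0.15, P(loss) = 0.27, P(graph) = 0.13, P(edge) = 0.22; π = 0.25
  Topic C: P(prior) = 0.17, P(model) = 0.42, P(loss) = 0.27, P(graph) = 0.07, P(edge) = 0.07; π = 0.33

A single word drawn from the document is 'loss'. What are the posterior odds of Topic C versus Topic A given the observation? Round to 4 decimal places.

4.2429

Since P(k|x) ∝ π_k f_k(x), the posterior odds are π_i f_i(x) / (π_j f_j(x)).
Component likelihoods at x = 'loss':
  f_A = P(loss | comp) = 0.05
  f_B = P(loss | comp) = 0.27
  f_C = P(loss | comp) = 0.27
Odds = (0.33/0.42) × (0.27/0.05) = 0.785714 × 5.4 ≈ 4.2429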